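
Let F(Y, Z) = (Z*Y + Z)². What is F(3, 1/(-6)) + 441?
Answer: 3973/9 ≈ 441.44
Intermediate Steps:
F(Y, Z) = (Z + Y*Z)² (F(Y, Z) = (Y*Z + Z)² = (Z + Y*Z)²)
F(3, 1/(-6)) + 441 = (1/(-6))²*(1 + 3)² + 441 = (-⅙)²*4² + 441 = (1/36)*16 + 441 = 4/9 + 441 = 3973/9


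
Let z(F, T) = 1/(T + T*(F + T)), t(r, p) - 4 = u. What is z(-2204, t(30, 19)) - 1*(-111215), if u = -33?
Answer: 7198724521/64728 ≈ 1.1122e+5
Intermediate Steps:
t(r, p) = -29 (t(r, p) = 4 - 33 = -29)
z(-2204, t(30, 19)) - 1*(-111215) = 1/((-29)*(1 - 2204 - 29)) - 1*(-111215) = -1/29/(-2232) + 111215 = -1/29*(-1/2232) + 111215 = 1/64728 + 111215 = 7198724521/64728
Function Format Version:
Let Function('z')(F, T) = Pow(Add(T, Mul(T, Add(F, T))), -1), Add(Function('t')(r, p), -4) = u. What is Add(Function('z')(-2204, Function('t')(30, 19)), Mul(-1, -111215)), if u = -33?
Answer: Rational(7198724521, 64728) ≈ 1.1122e+5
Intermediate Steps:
Function('t')(r, p) = -29 (Function('t')(r, p) = Add(4, -33) = -29)
Add(Function('z')(-2204, Function('t')(30, 19)), Mul(-1, -111215)) = Add(Mul(Pow(-29, -1), Pow(Add(1, -2204, -29), -1)), Mul(-1, -111215)) = Add(Mul(Rational(-1, 29), Pow(-2232, -1)), 111215) = Add(Mul(Rational(-1, 29), Rational(-1, 2232)), 111215) = Add(Rational(1, 64728), 111215) = Rational(7198724521, 64728)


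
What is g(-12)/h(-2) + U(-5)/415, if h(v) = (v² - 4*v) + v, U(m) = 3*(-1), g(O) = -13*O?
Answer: 6471/415 ≈ 15.593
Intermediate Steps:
U(m) = -3
h(v) = v² - 3*v
g(-12)/h(-2) + U(-5)/415 = (-13*(-12))/((-2*(-3 - 2))) - 3/415 = 156/((-2*(-5))) - 3*1/415 = 156/10 - 3/415 = 156*(⅒) - 3/415 = 78/5 - 3/415 = 6471/415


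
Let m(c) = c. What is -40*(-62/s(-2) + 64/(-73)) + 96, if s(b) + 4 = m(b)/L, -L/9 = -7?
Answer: -4487624/9271 ≈ -484.05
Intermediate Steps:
L = 63 (L = -9*(-7) = 63)
s(b) = -4 + b/63
-40*(-62/s(-2) + 64/(-73)) + 96 = -40*(-62/(-4 + (1/63)*(-2)) + 64/(-73)) + 96 = -40*(-62/(-4 - 2/63) + 64*(-1/73)) + 96 = -40*(-62/(-254/63) - 64/73) + 96 = -40*(-62*(-63/254) - 64/73) + 96 = -40*(1953/127 - 64/73) + 96 = -40*134441/9271 + 96 = -5377640/9271 + 96 = -4487624/9271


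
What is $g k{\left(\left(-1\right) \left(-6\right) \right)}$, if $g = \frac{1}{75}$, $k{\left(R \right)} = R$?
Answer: $\frac{2}{25} \approx 0.08$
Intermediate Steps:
$g = \frac{1}{75} \approx 0.013333$
$g k{\left(\left(-1\right) \left(-6\right) \right)} = \frac{\left(-1\right) \left(-6\right)}{75} = \frac{1}{75} \cdot 6 = \frac{2}{25}$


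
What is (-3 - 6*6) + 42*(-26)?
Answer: -1131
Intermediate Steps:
(-3 - 6*6) + 42*(-26) = (-3 - 36) - 1092 = -39 - 1092 = -1131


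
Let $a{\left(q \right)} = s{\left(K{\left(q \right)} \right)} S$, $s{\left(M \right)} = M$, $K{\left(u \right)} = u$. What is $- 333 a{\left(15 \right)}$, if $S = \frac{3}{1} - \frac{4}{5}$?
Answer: $-10989$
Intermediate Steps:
$S = \frac{11}{5}$ ($S = 3 \cdot 1 - \frac{4}{5} = 3 - \frac{4}{5} = \frac{11}{5} \approx 2.2$)
$a{\left(q \right)} = \frac{11 q}{5}$ ($a{\left(q \right)} = q \frac{11}{5} = \frac{11 q}{5}$)
$- 333 a{\left(15 \right)} = - 333 \cdot \frac{11}{5} \cdot 15 = \left(-333\right) 33 = -10989$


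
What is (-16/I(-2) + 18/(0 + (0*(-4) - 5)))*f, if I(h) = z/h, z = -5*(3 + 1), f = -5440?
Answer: 28288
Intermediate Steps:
z = -20 (z = -5*4 = -20)
I(h) = -20/h
(-16/I(-2) + 18/(0 + (0*(-4) - 5)))*f = (-16/((-20/(-2))) + 18/(0 + (0*(-4) - 5)))*(-5440) = (-16/((-20*(-½))) + 18/(0 + (0 - 5)))*(-5440) = (-16/10 + 18/(0 - 5))*(-5440) = (-16*⅒ + 18/(-5))*(-5440) = (-8/5 + 18*(-⅕))*(-5440) = (-8/5 - 18/5)*(-5440) = -26/5*(-5440) = 28288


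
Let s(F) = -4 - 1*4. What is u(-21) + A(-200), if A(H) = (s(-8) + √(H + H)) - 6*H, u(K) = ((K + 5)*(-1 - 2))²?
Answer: 3496 + 20*I ≈ 3496.0 + 20.0*I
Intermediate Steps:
s(F) = -8 (s(F) = -4 - 4 = -8)
u(K) = (-15 - 3*K)² (u(K) = ((5 + K)*(-3))² = (-15 - 3*K)²)
A(H) = -8 - 6*H + √2*√H (A(H) = (-8 + √(H + H)) - 6*H = (-8 + √(2*H)) - 6*H = (-8 + √2*√H) - 6*H = -8 - 6*H + √2*√H)
u(-21) + A(-200) = 9*(5 - 21)² + (-8 - 6*(-200) + √2*√(-200)) = 9*(-16)² + (-8 + 1200 + √2*(10*I*√2)) = 9*256 + (-8 + 1200 + 20*I) = 2304 + (1192 + 20*I) = 3496 + 20*I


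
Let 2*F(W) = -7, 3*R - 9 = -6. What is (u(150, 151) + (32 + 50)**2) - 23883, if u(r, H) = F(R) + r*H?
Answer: 10975/2 ≈ 5487.5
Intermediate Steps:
R = 1 (R = 3 + (1/3)*(-6) = 3 - 2 = 1)
F(W) = -7/2 (F(W) = (1/2)*(-7) = -7/2)
u(r, H) = -7/2 + H*r (u(r, H) = -7/2 + r*H = -7/2 + H*r)
(u(150, 151) + (32 + 50)**2) - 23883 = ((-7/2 + 151*150) + (32 + 50)**2) - 23883 = ((-7/2 + 22650) + 82**2) - 23883 = (45293/2 + 6724) - 23883 = 58741/2 - 23883 = 10975/2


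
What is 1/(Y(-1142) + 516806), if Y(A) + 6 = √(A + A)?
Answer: 129200/66770560571 - I*√571/133541121142 ≈ 1.935e-6 - 1.7894e-10*I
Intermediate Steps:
Y(A) = -6 + √2*√A (Y(A) = -6 + √(A + A) = -6 + √(2*A) = -6 + √2*√A)
1/(Y(-1142) + 516806) = 1/((-6 + √2*√(-1142)) + 516806) = 1/((-6 + √2*(I*√1142)) + 516806) = 1/((-6 + 2*I*√571) + 516806) = 1/(516800 + 2*I*√571)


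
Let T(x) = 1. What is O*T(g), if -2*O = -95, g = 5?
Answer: 95/2 ≈ 47.500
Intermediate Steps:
O = 95/2 (O = -½*(-95) = 95/2 ≈ 47.500)
O*T(g) = (95/2)*1 = 95/2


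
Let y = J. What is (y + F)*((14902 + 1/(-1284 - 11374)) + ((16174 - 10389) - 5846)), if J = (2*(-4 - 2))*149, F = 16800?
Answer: 1410057471762/6329 ≈ 2.2279e+8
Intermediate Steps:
J = -1788 (J = (2*(-6))*149 = -12*149 = -1788)
y = -1788
(y + F)*((14902 + 1/(-1284 - 11374)) + ((16174 - 10389) - 5846)) = (-1788 + 16800)*((14902 + 1/(-1284 - 11374)) + ((16174 - 10389) - 5846)) = 15012*((14902 + 1/(-12658)) + (5785 - 5846)) = 15012*((14902 - 1/12658) - 61) = 15012*(188629515/12658 - 61) = 15012*(187857377/12658) = 1410057471762/6329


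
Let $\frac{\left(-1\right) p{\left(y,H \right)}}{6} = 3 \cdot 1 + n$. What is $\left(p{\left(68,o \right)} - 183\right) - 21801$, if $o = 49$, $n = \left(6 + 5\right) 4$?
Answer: $-22266$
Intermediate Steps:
$n = 44$ ($n = 11 \cdot 4 = 44$)
$p{\left(y,H \right)} = -282$ ($p{\left(y,H \right)} = - 6 \left(3 \cdot 1 + 44\right) = - 6 \left(3 + 44\right) = \left(-6\right) 47 = -282$)
$\left(p{\left(68,o \right)} - 183\right) - 21801 = \left(-282 - 183\right) - 21801 = -465 - 21801 = -22266$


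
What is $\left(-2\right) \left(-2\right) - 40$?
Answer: $-36$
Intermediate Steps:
$\left(-2\right) \left(-2\right) - 40 = 4 - 40 = -36$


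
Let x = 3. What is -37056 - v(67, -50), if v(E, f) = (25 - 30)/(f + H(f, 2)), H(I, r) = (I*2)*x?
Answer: -2593921/70 ≈ -37056.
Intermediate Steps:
H(I, r) = 6*I (H(I, r) = (I*2)*3 = (2*I)*3 = 6*I)
v(E, f) = -5/(7*f) (v(E, f) = (25 - 30)/(f + 6*f) = -5*1/(7*f) = -5/(7*f))
-37056 - v(67, -50) = -37056 - (-5)/(7*(-50)) = -37056 - (-5)*(-1)/(7*50) = -37056 - 1*1/70 = -37056 - 1/70 = -2593921/70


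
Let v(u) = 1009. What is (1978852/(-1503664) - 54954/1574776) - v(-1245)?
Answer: -37381941657281/36998968426 ≈ -1010.4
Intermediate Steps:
(1978852/(-1503664) - 54954/1574776) - v(-1245) = (1978852/(-1503664) - 54954/1574776) - 1*1009 = (1978852*(-1/1503664) - 54954*1/1574776) - 1009 = (-494713/375916 - 27477/787388) - 1009 = -49982515447/36998968426 - 1009 = -37381941657281/36998968426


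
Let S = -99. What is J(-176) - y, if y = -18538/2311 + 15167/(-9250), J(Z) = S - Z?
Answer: 1852537187/21376750 ≈ 86.661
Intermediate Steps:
J(Z) = -99 - Z
y = -206527437/21376750 (y = -18538*1/2311 + 15167*(-1/9250) = -18538/2311 - 15167/9250 = -206527437/21376750 ≈ -9.6613)
J(-176) - y = (-99 - 1*(-176)) - 1*(-206527437/21376750) = (-99 + 176) + 206527437/21376750 = 77 + 206527437/21376750 = 1852537187/21376750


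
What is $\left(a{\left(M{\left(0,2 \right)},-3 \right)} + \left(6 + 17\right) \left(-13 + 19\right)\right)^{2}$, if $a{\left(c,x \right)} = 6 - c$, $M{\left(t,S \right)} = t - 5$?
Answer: $22201$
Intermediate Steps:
$M{\left(t,S \right)} = -5 + t$ ($M{\left(t,S \right)} = t - 5 = -5 + t$)
$\left(a{\left(M{\left(0,2 \right)},-3 \right)} + \left(6 + 17\right) \left(-13 + 19\right)\right)^{2} = \left(\left(6 - \left(-5 + 0\right)\right) + \left(6 + 17\right) \left(-13 + 19\right)\right)^{2} = \left(\left(6 - -5\right) + 23 \cdot 6\right)^{2} = \left(\left(6 + 5\right) + 138\right)^{2} = \left(11 + 138\right)^{2} = 149^{2} = 22201$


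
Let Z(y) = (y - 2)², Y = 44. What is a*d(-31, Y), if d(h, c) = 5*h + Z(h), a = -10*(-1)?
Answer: 9340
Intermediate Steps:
Z(y) = (-2 + y)²
a = 10
d(h, c) = (-2 + h)² + 5*h (d(h, c) = 5*h + (-2 + h)² = (-2 + h)² + 5*h)
a*d(-31, Y) = 10*(4 - 31 + (-31)²) = 10*(4 - 31 + 961) = 10*934 = 9340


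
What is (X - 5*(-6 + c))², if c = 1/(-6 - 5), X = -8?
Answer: 61009/121 ≈ 504.21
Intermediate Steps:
c = -1/11 (c = 1/(-11) = -1/11 ≈ -0.090909)
(X - 5*(-6 + c))² = (-8 - 5*(-6 - 1/11))² = (-8 - 5*(-67/11))² = (-8 + 335/11)² = (247/11)² = 61009/121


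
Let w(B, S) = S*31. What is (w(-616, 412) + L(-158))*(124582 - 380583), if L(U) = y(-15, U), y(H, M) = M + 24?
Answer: -3235340638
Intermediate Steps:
y(H, M) = 24 + M
L(U) = 24 + U
w(B, S) = 31*S
(w(-616, 412) + L(-158))*(124582 - 380583) = (31*412 + (24 - 158))*(124582 - 380583) = (12772 - 134)*(-256001) = 12638*(-256001) = -3235340638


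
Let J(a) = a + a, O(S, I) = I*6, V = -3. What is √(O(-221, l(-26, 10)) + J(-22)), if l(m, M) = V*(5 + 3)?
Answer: 2*I*√47 ≈ 13.711*I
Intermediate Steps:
l(m, M) = -24 (l(m, M) = -3*(5 + 3) = -3*8 = -24)
O(S, I) = 6*I
J(a) = 2*a
√(O(-221, l(-26, 10)) + J(-22)) = √(6*(-24) + 2*(-22)) = √(-144 - 44) = √(-188) = 2*I*√47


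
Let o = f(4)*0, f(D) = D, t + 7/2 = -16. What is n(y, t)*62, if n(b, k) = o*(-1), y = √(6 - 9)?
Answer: 0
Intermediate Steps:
t = -39/2 (t = -7/2 - 16 = -39/2 ≈ -19.500)
o = 0 (o = 4*0 = 0)
y = I*√3 (y = √(-3) = I*√3 ≈ 1.732*I)
n(b, k) = 0 (n(b, k) = 0*(-1) = 0)
n(y, t)*62 = 0*62 = 0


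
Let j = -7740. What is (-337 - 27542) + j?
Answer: -35619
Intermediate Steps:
(-337 - 27542) + j = (-337 - 27542) - 7740 = -27879 - 7740 = -35619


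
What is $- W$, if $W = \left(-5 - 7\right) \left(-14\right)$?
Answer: $-168$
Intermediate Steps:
$W = 168$ ($W = \left(-12\right) \left(-14\right) = 168$)
$- W = \left(-1\right) 168 = -168$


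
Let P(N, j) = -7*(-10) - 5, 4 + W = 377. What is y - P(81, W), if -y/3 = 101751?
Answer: -305318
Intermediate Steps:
y = -305253 (y = -3*101751 = -305253)
W = 373 (W = -4 + 377 = 373)
P(N, j) = 65 (P(N, j) = 70 - 5 = 65)
y - P(81, W) = -305253 - 1*65 = -305253 - 65 = -305318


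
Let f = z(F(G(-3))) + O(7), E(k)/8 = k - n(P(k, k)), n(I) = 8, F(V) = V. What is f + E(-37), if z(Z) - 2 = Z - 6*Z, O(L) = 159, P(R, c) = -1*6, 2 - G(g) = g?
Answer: -224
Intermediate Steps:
G(g) = 2 - g
P(R, c) = -6
E(k) = -64 + 8*k (E(k) = 8*(k - 1*8) = 8*(k - 8) = 8*(-8 + k) = -64 + 8*k)
z(Z) = 2 - 5*Z (z(Z) = 2 + (Z - 6*Z) = 2 - 5*Z)
f = 136 (f = (2 - 5*(2 - 1*(-3))) + 159 = (2 - 5*(2 + 3)) + 159 = (2 - 5*5) + 159 = (2 - 25) + 159 = -23 + 159 = 136)
f + E(-37) = 136 + (-64 + 8*(-37)) = 136 + (-64 - 296) = 136 - 360 = -224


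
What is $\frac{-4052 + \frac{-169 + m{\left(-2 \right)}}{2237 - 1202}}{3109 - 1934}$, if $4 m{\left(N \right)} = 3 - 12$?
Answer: $- \frac{3355193}{972900} \approx -3.4487$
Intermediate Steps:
$m{\left(N \right)} = - \frac{9}{4}$ ($m{\left(N \right)} = \frac{3 - 12}{4} = \frac{1}{4} \left(-9\right) = - \frac{9}{4}$)
$\frac{-4052 + \frac{-169 + m{\left(-2 \right)}}{2237 - 1202}}{3109 - 1934} = \frac{-4052 + \frac{-169 - \frac{9}{4}}{2237 - 1202}}{3109 - 1934} = \frac{-4052 - \frac{685}{4 \cdot 1035}}{1175} = \left(-4052 - \frac{137}{828}\right) \frac{1}{1175} = \left(- \frac{3355193}{828}\right) \frac{1}{1175} = - \frac{3355193}{972900}$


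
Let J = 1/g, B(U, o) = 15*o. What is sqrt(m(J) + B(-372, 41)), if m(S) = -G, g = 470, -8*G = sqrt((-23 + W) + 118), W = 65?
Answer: sqrt(2460 + 2*sqrt(10))/2 ≈ 24.831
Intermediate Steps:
G = -sqrt(10)/2 (G = -sqrt((-23 + 65) + 118)/8 = -sqrt(42 + 118)/8 = -sqrt(10)/2 ≈ -1.5811)
J = 1/470 ≈ 0.0021277
m(S) = sqrt(10)/2 (m(S) = -(-1)*sqrt(10)/2 = sqrt(10)/2)
sqrt(m(J) + B(-372, 41)) = sqrt(sqrt(10)/2 + 15*41) = sqrt(sqrt(10)/2 + 615) = sqrt(615 + sqrt(10)/2)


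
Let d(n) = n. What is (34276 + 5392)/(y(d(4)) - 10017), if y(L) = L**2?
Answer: -39668/10001 ≈ -3.9664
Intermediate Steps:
(34276 + 5392)/(y(d(4)) - 10017) = (34276 + 5392)/(4**2 - 10017) = 39668/(16 - 10017) = 39668/(-10001) = 39668*(-1/10001) = -39668/10001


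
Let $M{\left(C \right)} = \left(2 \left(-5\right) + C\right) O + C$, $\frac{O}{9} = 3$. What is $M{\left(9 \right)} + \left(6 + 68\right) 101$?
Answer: $7456$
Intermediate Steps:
$O = 27$ ($O = 9 \cdot 3 = 27$)
$M{\left(C \right)} = -270 + 28 C$ ($M{\left(C \right)} = \left(2 \left(-5\right) + C\right) 27 + C = \left(-10 + C\right) 27 + C = \left(-270 + 27 C\right) + C = -270 + 28 C$)
$M{\left(9 \right)} + \left(6 + 68\right) 101 = \left(-270 + 28 \cdot 9\right) + \left(6 + 68\right) 101 = \left(-270 + 252\right) + 74 \cdot 101 = -18 + 7474 = 7456$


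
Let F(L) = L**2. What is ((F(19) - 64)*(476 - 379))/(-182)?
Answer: -28809/182 ≈ -158.29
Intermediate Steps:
((F(19) - 64)*(476 - 379))/(-182) = ((19**2 - 64)*(476 - 379))/(-182) = ((361 - 64)*97)*(-1/182) = (297*97)*(-1/182) = 28809*(-1/182) = -28809/182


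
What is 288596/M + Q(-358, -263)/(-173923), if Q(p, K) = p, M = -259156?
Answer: -12525176065/11268297247 ≈ -1.1115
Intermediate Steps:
288596/M + Q(-358, -263)/(-173923) = 288596/(-259156) - 358/(-173923) = 288596*(-1/259156) - 358*(-1/173923) = -72149/64789 + 358/173923 = -12525176065/11268297247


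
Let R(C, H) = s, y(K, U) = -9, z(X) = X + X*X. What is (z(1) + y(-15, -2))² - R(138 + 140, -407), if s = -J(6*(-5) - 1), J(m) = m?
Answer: 18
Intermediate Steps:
z(X) = X + X²
s = 31 (s = -(6*(-5) - 1) = -(-30 - 1) = -1*(-31) = 31)
R(C, H) = 31
(z(1) + y(-15, -2))² - R(138 + 140, -407) = (1*(1 + 1) - 9)² - 1*31 = (1*2 - 9)² - 31 = (2 - 9)² - 31 = (-7)² - 31 = 49 - 31 = 18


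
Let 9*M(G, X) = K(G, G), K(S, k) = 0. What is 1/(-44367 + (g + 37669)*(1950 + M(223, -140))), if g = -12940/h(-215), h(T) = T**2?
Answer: 1849/135734419047 ≈ 1.3622e-8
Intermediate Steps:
M(G, X) = 0 (M(G, X) = (1/9)*0 = 0)
g = -2588/9245 (g = -12940/((-215)**2) = -12940/46225 = -12940*1/46225 = -2588/9245 ≈ -0.27993)
1/(-44367 + (g + 37669)*(1950 + M(223, -140))) = 1/(-44367 + (-2588/9245 + 37669)*(1950 + 0)) = 1/(-44367 + (348247317/9245)*1950) = 1/(-44367 + 135816453630/1849) = 1/(135734419047/1849) = 1849/135734419047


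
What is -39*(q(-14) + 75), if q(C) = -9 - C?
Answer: -3120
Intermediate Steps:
-39*(q(-14) + 75) = -39*((-9 - 1*(-14)) + 75) = -39*((-9 + 14) + 75) = -39*(5 + 75) = -39*80 = -3120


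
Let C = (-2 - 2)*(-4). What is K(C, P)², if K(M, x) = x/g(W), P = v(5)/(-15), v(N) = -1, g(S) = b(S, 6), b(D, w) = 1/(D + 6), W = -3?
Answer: 1/25 ≈ 0.040000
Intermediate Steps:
b(D, w) = 1/(6 + D)
g(S) = 1/(6 + S)
C = 16 (C = -4*(-4) = 16)
P = 1/15 (P = -1/(-15) = -1*(-1/15) = 1/15 ≈ 0.066667)
K(M, x) = 3*x (K(M, x) = x/(1/(6 - 3)) = x/(1/3) = x/(⅓) = x*3 = 3*x)
K(C, P)² = (3*(1/15))² = (⅕)² = 1/25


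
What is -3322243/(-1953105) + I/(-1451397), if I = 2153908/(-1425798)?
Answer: 5482496290898237/3223088848747845 ≈ 1.7010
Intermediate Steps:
I = -1076954/712899 (I = 2153908*(-1/1425798) = -1076954/712899 ≈ -1.5107)
-3322243/(-1953105) + I/(-1451397) = -3322243/(-1953105) - 1076954/712899/(-1451397) = -3322243*(-1/1953105) - 1076954/712899*(-1/1451397) = 3322243/1953105 + 1076954/1034699469903 = 5482496290898237/3223088848747845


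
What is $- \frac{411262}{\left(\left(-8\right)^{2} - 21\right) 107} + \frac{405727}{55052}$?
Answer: $- \frac{20774045697}{253294252} \approx -82.016$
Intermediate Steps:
$- \frac{411262}{\left(\left(-8\right)^{2} - 21\right) 107} + \frac{405727}{55052} = - \frac{411262}{\left(64 - 21\right) 107} + 405727 \cdot \frac{1}{55052} = - \frac{411262}{43 \cdot 107} + \frac{405727}{55052} = - \frac{411262}{4601} + \frac{405727}{55052} = - \frac{20774045697}{253294252}$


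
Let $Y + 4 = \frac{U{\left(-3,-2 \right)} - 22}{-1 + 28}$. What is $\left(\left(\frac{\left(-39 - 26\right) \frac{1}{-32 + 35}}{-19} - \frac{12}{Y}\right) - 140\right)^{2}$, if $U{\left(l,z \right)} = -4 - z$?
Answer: $\frac{7314696676}{393129} \approx 18606.0$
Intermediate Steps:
$Y = - \frac{44}{9}$ ($Y = -4 + \frac{\left(-4 - -2\right) - 22}{-1 + 28} = -4 + \frac{\left(-4 + 2\right) - 22}{27} = -4 + \left(-2 - 22\right) \frac{1}{27} = -4 - \frac{8}{9} = - \frac{44}{9} \approx -4.8889$)
$\left(\left(\frac{\left(-39 - 26\right) \frac{1}{-32 + 35}}{-19} - \frac{12}{Y}\right) - 140\right)^{2} = \left(\left(\frac{\left(-39 - 26\right) \frac{1}{-32 + 35}}{-19} - \frac{12}{- \frac{44}{9}}\right) - 140\right)^{2} = \left(\left(- \frac{65}{3} \left(- \frac{1}{19}\right) - - \frac{27}{11}\right) - 140\right)^{2} = \left(\left(\left(-65\right) \frac{1}{3} \left(- \frac{1}{19}\right) + \frac{27}{11}\right) - 140\right)^{2} = \left(\left(\left(- \frac{65}{3}\right) \left(- \frac{1}{19}\right) + \frac{27}{11}\right) - 140\right)^{2} = \left(\left(\frac{65}{57} + \frac{27}{11}\right) - 140\right)^{2} = \left(\frac{2254}{627} - 140\right)^{2} = \left(- \frac{85526}{627}\right)^{2} = \frac{7314696676}{393129}$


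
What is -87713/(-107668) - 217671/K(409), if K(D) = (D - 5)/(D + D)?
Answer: -4792694292113/10874468 ≈ -4.4073e+5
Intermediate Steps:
K(D) = (-5 + D)/(2*D) (K(D) = (-5 + D)/((2*D)) = (-5 + D)*(1/(2*D)) = (-5 + D)/(2*D))
-87713/(-107668) - 217671/K(409) = -87713/(-107668) - 217671*818/(-5 + 409) = -87713*(-1/107668) - 217671/((1/2)*(1/409)*404) = 87713/107668 - 217671/202/409 = 87713/107668 - 217671*409/202 = 87713/107668 - 89027439/202 = -4792694292113/10874468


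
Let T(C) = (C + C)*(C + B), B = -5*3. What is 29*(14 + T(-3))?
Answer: 3538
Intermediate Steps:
B = -15
T(C) = 2*C*(-15 + C) (T(C) = (C + C)*(C - 15) = (2*C)*(-15 + C) = 2*C*(-15 + C))
29*(14 + T(-3)) = 29*(14 + 2*(-3)*(-15 - 3)) = 29*(14 + 2*(-3)*(-18)) = 29*(14 + 108) = 29*122 = 3538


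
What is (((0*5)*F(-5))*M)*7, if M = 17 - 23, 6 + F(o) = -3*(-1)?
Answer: 0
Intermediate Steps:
F(o) = -3 (F(o) = -6 - 3*(-1) = -6 + 3 = -3)
M = -6
(((0*5)*F(-5))*M)*7 = (((0*5)*(-3))*(-6))*7 = ((0*(-3))*(-6))*7 = (0*(-6))*7 = 0*7 = 0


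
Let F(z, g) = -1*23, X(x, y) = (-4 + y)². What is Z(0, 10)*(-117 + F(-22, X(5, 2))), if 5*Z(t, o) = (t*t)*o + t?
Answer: 0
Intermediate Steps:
Z(t, o) = t/5 + o*t²/5 (Z(t, o) = ((t*t)*o + t)/5 = (t²*o + t)/5 = (o*t² + t)/5 = (t + o*t²)/5 = t/5 + o*t²/5)
F(z, g) = -23
Z(0, 10)*(-117 + F(-22, X(5, 2))) = ((⅕)*0*(1 + 10*0))*(-117 - 23) = ((⅕)*0*(1 + 0))*(-140) = ((⅕)*0*1)*(-140) = 0*(-140) = 0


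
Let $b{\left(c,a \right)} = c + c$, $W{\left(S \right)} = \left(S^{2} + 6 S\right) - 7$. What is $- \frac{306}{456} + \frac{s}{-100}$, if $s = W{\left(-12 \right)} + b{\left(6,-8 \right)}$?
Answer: $- \frac{1369}{950} \approx -1.4411$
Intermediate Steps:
$W{\left(S \right)} = -7 + S^{2} + 6 S$
$b{\left(c,a \right)} = 2 c$
$s = 77$ ($s = \left(-7 + \left(-12\right)^{2} + 6 \left(-12\right)\right) + 2 \cdot 6 = \left(-7 + 144 - 72\right) + 12 = 65 + 12 = 77$)
$- \frac{306}{456} + \frac{s}{-100} = - \frac{306}{456} + \frac{77}{-100} = \left(-306\right) \frac{1}{456} + 77 \left(- \frac{1}{100}\right) = - \frac{51}{76} - \frac{77}{100} = - \frac{1369}{950}$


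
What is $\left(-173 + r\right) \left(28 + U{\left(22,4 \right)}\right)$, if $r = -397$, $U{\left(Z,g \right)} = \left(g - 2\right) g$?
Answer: $-20520$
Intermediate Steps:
$U{\left(Z,g \right)} = g \left(-2 + g\right)$ ($U{\left(Z,g \right)} = \left(-2 + g\right) g = g \left(-2 + g\right)$)
$\left(-173 + r\right) \left(28 + U{\left(22,4 \right)}\right) = \left(-173 - 397\right) \left(28 + 4 \left(-2 + 4\right)\right) = - 570 \left(28 + 4 \cdot 2\right) = - 570 \left(28 + 8\right) = \left(-570\right) 36 = -20520$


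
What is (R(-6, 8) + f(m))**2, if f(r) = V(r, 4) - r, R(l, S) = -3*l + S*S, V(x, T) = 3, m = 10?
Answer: 5625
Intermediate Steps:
R(l, S) = S**2 - 3*l (R(l, S) = -3*l + S**2 = S**2 - 3*l)
f(r) = 3 - r
(R(-6, 8) + f(m))**2 = ((8**2 - 3*(-6)) + (3 - 1*10))**2 = ((64 + 18) + (3 - 10))**2 = (82 - 7)**2 = 75**2 = 5625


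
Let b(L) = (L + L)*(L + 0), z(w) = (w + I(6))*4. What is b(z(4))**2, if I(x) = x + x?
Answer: 67108864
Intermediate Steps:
I(x) = 2*x
z(w) = 48 + 4*w (z(w) = (w + 2*6)*4 = (w + 12)*4 = (12 + w)*4 = 48 + 4*w)
b(L) = 2*L**2 (b(L) = (2*L)*L = 2*L**2)
b(z(4))**2 = (2*(48 + 4*4)**2)**2 = (2*(48 + 16)**2)**2 = (2*64**2)**2 = (2*4096)**2 = 8192**2 = 67108864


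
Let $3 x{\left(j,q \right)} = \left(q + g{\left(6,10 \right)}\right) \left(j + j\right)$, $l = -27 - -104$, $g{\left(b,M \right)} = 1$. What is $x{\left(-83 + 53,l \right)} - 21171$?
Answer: $-22731$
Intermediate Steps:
$l = 77$ ($l = -27 + 104 = 77$)
$x{\left(j,q \right)} = \frac{2 j \left(1 + q\right)}{3}$ ($x{\left(j,q \right)} = \frac{\left(q + 1\right) \left(j + j\right)}{3} = \frac{\left(1 + q\right) 2 j}{3} = \frac{2 j \left(1 + q\right)}{3}$)
$x{\left(-83 + 53,l \right)} - 21171 = \frac{2 \left(-83 + 53\right) \left(1 + 77\right)}{3} - 21171 = \frac{2}{3} \left(-30\right) 78 - 21171 = -1560 - 21171 = -22731$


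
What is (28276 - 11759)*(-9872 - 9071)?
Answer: -312881531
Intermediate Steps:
(28276 - 11759)*(-9872 - 9071) = 16517*(-18943) = -312881531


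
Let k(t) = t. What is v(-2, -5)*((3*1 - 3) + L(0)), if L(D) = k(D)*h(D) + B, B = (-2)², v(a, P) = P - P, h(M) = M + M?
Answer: 0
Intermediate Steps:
h(M) = 2*M
v(a, P) = 0
B = 4
L(D) = 4 + 2*D² (L(D) = D*(2*D) + 4 = 2*D² + 4 = 4 + 2*D²)
v(-2, -5)*((3*1 - 3) + L(0)) = 0*((3*1 - 3) + (4 + 2*0²)) = 0*((3 - 3) + (4 + 2*0)) = 0*(0 + (4 + 0)) = 0*(0 + 4) = 0*4 = 0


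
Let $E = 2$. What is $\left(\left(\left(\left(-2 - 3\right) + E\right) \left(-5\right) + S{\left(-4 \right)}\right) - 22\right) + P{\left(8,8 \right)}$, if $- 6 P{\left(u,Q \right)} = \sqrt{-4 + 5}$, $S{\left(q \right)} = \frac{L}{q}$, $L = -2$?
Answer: $- \frac{20}{3} \approx -6.6667$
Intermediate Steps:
$S{\left(q \right)} = - \frac{2}{q}$
$P{\left(u,Q \right)} = - \frac{1}{6}$ ($P{\left(u,Q \right)} = - \frac{\sqrt{-4 + 5}}{6} = - \frac{\sqrt{1}}{6} = \left(- \frac{1}{6}\right) 1 = - \frac{1}{6}$)
$\left(\left(\left(\left(-2 - 3\right) + E\right) \left(-5\right) + S{\left(-4 \right)}\right) - 22\right) + P{\left(8,8 \right)} = \left(\left(\left(\left(-2 - 3\right) + 2\right) \left(-5\right) - \frac{2}{-4}\right) - 22\right) - \frac{1}{6} = \left(\left(\left(-5 + 2\right) \left(-5\right) - - \frac{1}{2}\right) - 22\right) - \frac{1}{6} = \left(\left(\left(-3\right) \left(-5\right) + \frac{1}{2}\right) - 22\right) - \frac{1}{6} = \left(\left(15 + \frac{1}{2}\right) - 22\right) - \frac{1}{6} = \left(\frac{31}{2} - 22\right) - \frac{1}{6} = - \frac{13}{2} - \frac{1}{6} = - \frac{20}{3}$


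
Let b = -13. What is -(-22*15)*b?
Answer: -4290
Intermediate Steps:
-(-22*15)*b = -(-22*15)*(-13) = -(-330)*(-13) = -1*4290 = -4290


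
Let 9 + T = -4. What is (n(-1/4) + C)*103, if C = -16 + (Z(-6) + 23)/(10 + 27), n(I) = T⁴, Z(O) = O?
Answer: 108786746/37 ≈ 2.9402e+6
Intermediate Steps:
T = -13 (T = -9 - 4 = -13)
n(I) = 28561 (n(I) = (-13)⁴ = 28561)
C = -575/37 (C = -16 + (-6 + 23)/(10 + 27) = -16 + 17/37 = -575/37 ≈ -15.541)
(n(-1/4) + C)*103 = (28561 - 575/37)*103 = (1056182/37)*103 = 108786746/37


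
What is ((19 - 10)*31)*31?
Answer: 8649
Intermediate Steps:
((19 - 10)*31)*31 = (9*31)*31 = 279*31 = 8649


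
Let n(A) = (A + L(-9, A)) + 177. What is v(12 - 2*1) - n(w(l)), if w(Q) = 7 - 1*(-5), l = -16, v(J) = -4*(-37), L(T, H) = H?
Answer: -53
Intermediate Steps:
v(J) = 148
w(Q) = 12 (w(Q) = 7 + 5 = 12)
n(A) = 177 + 2*A (n(A) = (A + A) + 177 = 2*A + 177 = 177 + 2*A)
v(12 - 2*1) - n(w(l)) = 148 - (177 + 2*12) = 148 - (177 + 24) = 148 - 1*201 = 148 - 201 = -53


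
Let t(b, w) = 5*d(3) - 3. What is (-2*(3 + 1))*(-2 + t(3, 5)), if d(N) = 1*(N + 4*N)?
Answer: -560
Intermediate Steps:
d(N) = 5*N (d(N) = 1*(5*N) = 5*N)
t(b, w) = 72 (t(b, w) = 5*(5*3) - 3 = 5*15 - 3 = 75 - 3 = 72)
(-2*(3 + 1))*(-2 + t(3, 5)) = (-2*(3 + 1))*(-2 + 72) = -2*4*70 = -8*70 = -560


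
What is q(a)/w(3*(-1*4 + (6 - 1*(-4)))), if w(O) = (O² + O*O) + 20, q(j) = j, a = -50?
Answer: -25/334 ≈ -0.074850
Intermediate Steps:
w(O) = 20 + 2*O² (w(O) = (O² + O²) + 20 = 2*O² + 20 = 20 + 2*O²)
q(a)/w(3*(-1*4 + (6 - 1*(-4)))) = -50/(20 + 2*(3*(-1*4 + (6 - 1*(-4))))²) = -50/(20 + 2*(3*(-4 + (6 + 4)))²) = -50/(20 + 2*(3*(-4 + 10))²) = -50/(20 + 2*(3*6)²) = -50/(20 + 2*18²) = -50/(20 + 2*324) = -50/(20 + 648) = -50/668 = -50*1/668 = -25/334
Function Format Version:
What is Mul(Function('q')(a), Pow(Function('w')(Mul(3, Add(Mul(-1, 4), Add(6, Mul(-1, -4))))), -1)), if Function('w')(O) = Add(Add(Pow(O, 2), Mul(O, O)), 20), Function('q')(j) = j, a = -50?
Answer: Rational(-25, 334) ≈ -0.074850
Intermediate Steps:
Function('w')(O) = Add(20, Mul(2, Pow(O, 2))) (Function('w')(O) = Add(Add(Pow(O, 2), Pow(O, 2)), 20) = Add(Mul(2, Pow(O, 2)), 20) = Add(20, Mul(2, Pow(O, 2))))
Mul(Function('q')(a), Pow(Function('w')(Mul(3, Add(Mul(-1, 4), Add(6, Mul(-1, -4))))), -1)) = Mul(-50, Pow(Add(20, Mul(2, Pow(Mul(3, Add(Mul(-1, 4), Add(6, Mul(-1, -4)))), 2))), -1)) = Mul(-50, Pow(Add(20, Mul(2, Pow(Mul(3, Add(-4, Add(6, 4))), 2))), -1)) = Mul(-50, Pow(Add(20, Mul(2, Pow(Mul(3, Add(-4, 10)), 2))), -1)) = Mul(-50, Pow(Add(20, Mul(2, Pow(Mul(3, 6), 2))), -1)) = Mul(-50, Pow(Add(20, Mul(2, Pow(18, 2))), -1)) = Mul(-50, Pow(Add(20, Mul(2, 324)), -1)) = Mul(-50, Pow(Add(20, 648), -1)) = Mul(-50, Pow(668, -1)) = Mul(-50, Rational(1, 668)) = Rational(-25, 334)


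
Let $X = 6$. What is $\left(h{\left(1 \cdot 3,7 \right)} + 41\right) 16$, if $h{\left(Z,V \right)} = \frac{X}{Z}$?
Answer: $688$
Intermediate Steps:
$h{\left(Z,V \right)} = \frac{6}{Z}$
$\left(h{\left(1 \cdot 3,7 \right)} + 41\right) 16 = \left(\frac{6}{1 \cdot 3} + 41\right) 16 = \left(\frac{6}{3} + 41\right) 16 = \left(6 \cdot \frac{1}{3} + 41\right) 16 = \left(2 + 41\right) 16 = 43 \cdot 16 = 688$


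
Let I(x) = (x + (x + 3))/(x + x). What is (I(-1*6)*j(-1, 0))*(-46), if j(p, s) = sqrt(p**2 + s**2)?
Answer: -69/2 ≈ -34.500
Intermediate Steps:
I(x) = (3 + 2*x)/(2*x) (I(x) = (x + (3 + x))/((2*x)) = (3 + 2*x)*(1/(2*x)) = (3 + 2*x)/(2*x))
(I(-1*6)*j(-1, 0))*(-46) = (((3/2 - 1*6)/((-1*6)))*sqrt((-1)**2 + 0**2))*(-46) = (((3/2 - 6)/(-6))*sqrt(1 + 0))*(-46) = ((-1/6*(-9/2))*sqrt(1))*(-46) = ((3/4)*1)*(-46) = (3/4)*(-46) = -69/2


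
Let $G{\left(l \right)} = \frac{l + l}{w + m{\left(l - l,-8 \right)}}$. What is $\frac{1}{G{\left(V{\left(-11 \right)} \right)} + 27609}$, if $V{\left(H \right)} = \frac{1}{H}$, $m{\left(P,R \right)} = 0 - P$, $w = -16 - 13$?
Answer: $\frac{319}{8807273} \approx 3.622 \cdot 10^{-5}$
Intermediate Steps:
$w = -29$
$m{\left(P,R \right)} = - P$
$G{\left(l \right)} = - \frac{2 l}{29}$ ($G{\left(l \right)} = \frac{l + l}{-29 - \left(l - l\right)} = \frac{2 l}{-29 - 0} = \frac{2 l}{-29 + 0} = \frac{2 l}{-29} = 2 l \left(- \frac{1}{29}\right) = - \frac{2 l}{29}$)
$\frac{1}{G{\left(V{\left(-11 \right)} \right)} + 27609} = \frac{1}{- \frac{2}{29 \left(-11\right)} + 27609} = \frac{1}{\left(- \frac{2}{29}\right) \left(- \frac{1}{11}\right) + 27609} = \frac{1}{\frac{2}{319} + 27609} = \frac{1}{\frac{8807273}{319}} = \frac{319}{8807273}$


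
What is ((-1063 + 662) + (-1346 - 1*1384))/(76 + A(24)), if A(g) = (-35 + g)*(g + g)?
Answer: 3131/452 ≈ 6.9270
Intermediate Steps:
A(g) = 2*g*(-35 + g) (A(g) = (-35 + g)*(2*g) = 2*g*(-35 + g))
((-1063 + 662) + (-1346 - 1*1384))/(76 + A(24)) = ((-1063 + 662) + (-1346 - 1*1384))/(76 + 2*24*(-35 + 24)) = (-401 + (-1346 - 1384))/(76 + 2*24*(-11)) = (-401 - 2730)/(76 - 528) = -3131/(-452) = -3131*(-1/452) = 3131/452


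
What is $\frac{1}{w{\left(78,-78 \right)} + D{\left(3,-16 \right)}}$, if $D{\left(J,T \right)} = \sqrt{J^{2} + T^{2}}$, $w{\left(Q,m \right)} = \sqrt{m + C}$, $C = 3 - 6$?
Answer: $\frac{1}{\sqrt{265} + 9 i} \approx 0.047049 - 0.026012 i$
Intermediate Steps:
$C = -3$ ($C = 3 - 6 = -3$)
$w{\left(Q,m \right)} = \sqrt{-3 + m}$ ($w{\left(Q,m \right)} = \sqrt{m - 3} = \sqrt{-3 + m}$)
$\frac{1}{w{\left(78,-78 \right)} + D{\left(3,-16 \right)}} = \frac{1}{\sqrt{-3 - 78} + \sqrt{3^{2} + \left(-16\right)^{2}}} = \frac{1}{\sqrt{-81} + \sqrt{9 + 256}} = \frac{1}{9 i + \sqrt{265}} = \frac{1}{\sqrt{265} + 9 i}$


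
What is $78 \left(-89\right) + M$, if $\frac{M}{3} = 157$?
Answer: $-6471$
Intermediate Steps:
$M = 471$ ($M = 3 \cdot 157 = 471$)
$78 \left(-89\right) + M = 78 \left(-89\right) + 471 = -6942 + 471 = -6471$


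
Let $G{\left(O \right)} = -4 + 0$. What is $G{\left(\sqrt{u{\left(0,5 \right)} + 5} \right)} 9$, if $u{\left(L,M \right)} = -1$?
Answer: $-36$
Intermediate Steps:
$G{\left(O \right)} = -4$
$G{\left(\sqrt{u{\left(0,5 \right)} + 5} \right)} 9 = \left(-4\right) 9 = -36$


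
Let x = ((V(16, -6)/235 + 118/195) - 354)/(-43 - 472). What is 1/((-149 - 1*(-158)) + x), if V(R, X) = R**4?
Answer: 943995/8632547 ≈ 0.10935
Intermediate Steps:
x = 136592/943995 (x = ((16**4/235 + 118/195) - 354)/(-43 - 472) = ((65536*(1/235) + 118*(1/195)) - 354)/(-515) = ((65536/235 + 118/195) - 354)*(-1/515) = (512290/1833 - 354)*(-1/515) = -136592/1833*(-1/515) = 136592/943995 ≈ 0.14470)
1/((-149 - 1*(-158)) + x) = 1/((-149 - 1*(-158)) + 136592/943995) = 1/((-149 + 158) + 136592/943995) = 1/(9 + 136592/943995) = 1/(8632547/943995) = 943995/8632547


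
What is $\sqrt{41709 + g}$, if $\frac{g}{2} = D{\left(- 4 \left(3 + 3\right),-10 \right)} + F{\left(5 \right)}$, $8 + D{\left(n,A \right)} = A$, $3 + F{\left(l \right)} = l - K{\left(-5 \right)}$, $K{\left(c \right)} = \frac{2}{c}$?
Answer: $\frac{\sqrt{1041945}}{5} \approx 204.15$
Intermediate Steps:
$F{\left(l \right)} = - \frac{13}{5} + l$ ($F{\left(l \right)} = -3 + \left(l - \frac{2}{-5}\right) = -3 + \left(l - 2 \left(- \frac{1}{5}\right)\right) = -3 + \left(l - - \frac{2}{5}\right) = -3 + \left(l + \frac{2}{5}\right) = -3 + \left(\frac{2}{5} + l\right) = - \frac{13}{5} + l$)
$D{\left(n,A \right)} = -8 + A$
$g = - \frac{156}{5}$ ($g = 2 \left(\left(-8 - 10\right) + \left(- \frac{13}{5} + 5\right)\right) = 2 \left(-18 + \frac{12}{5}\right) = 2 \left(- \frac{78}{5}\right) = - \frac{156}{5} \approx -31.2$)
$\sqrt{41709 + g} = \sqrt{41709 - \frac{156}{5}} = \sqrt{\frac{208389}{5}} = \frac{\sqrt{1041945}}{5}$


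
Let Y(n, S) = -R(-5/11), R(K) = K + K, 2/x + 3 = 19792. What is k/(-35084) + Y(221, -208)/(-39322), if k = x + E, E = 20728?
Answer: -4032495136507/6825092761718 ≈ -0.59083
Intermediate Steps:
x = 2/19789 (x = 2/(-3 + 19792) = 2/19789 ≈ 0.00010107)
R(K) = 2*K
Y(n, S) = 10/11 (Y(n, S) = -2*(-5/11) = -2*(-5*1/11) = -2*(-5)/11 = -1*(-10/11) = 10/11)
k = 410186394/19789 (k = 2/19789 + 20728 = 410186394/19789 ≈ 20728.)
k/(-35084) + Y(221, -208)/(-39322) = (410186394/19789)/(-35084) + (10/11)/(-39322) = (410186394/19789)*(-1/35084) + (10/11)*(-1/39322) = -205093197/347138638 - 5/216271 = -4032495136507/6825092761718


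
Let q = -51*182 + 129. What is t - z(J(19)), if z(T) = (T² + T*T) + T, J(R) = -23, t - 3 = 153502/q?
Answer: -9599398/9153 ≈ -1048.8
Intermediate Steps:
q = -9153 (q = -9282 + 129 = -9153)
t = -126043/9153 (t = 3 + 153502/(-9153) = 3 + 153502*(-1/9153) = 3 - 153502/9153 = -126043/9153 ≈ -13.771)
z(T) = T + 2*T² (z(T) = (T² + T²) + T = 2*T² + T = T + 2*T²)
t - z(J(19)) = -126043/9153 - (-23)*(1 + 2*(-23)) = -126043/9153 - (-23)*(1 - 46) = -126043/9153 - (-23)*(-45) = -126043/9153 - 1*1035 = -126043/9153 - 1035 = -9599398/9153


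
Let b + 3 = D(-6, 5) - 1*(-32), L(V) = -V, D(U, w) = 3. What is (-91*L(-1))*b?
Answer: -2912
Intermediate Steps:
b = 32 (b = -3 + (3 - 1*(-32)) = -3 + (3 + 32) = -3 + 35 = 32)
(-91*L(-1))*b = -(-91)*(-1)*32 = -91*1*32 = -91*32 = -2912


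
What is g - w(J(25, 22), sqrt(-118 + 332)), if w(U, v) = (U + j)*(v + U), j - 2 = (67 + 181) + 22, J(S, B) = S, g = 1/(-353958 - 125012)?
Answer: -3556352251/478970 - 297*sqrt(214) ≈ -11770.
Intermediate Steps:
g = -1/478970 (g = 1/(-478970) = -1/478970 ≈ -2.0878e-6)
j = 272 (j = 2 + ((67 + 181) + 22) = 2 + (248 + 22) = 2 + 270 = 272)
w(U, v) = (272 + U)*(U + v) (w(U, v) = (U + 272)*(v + U) = (272 + U)*(U + v))
g - w(J(25, 22), sqrt(-118 + 332)) = -1/478970 - (25**2 + 272*25 + 272*sqrt(-118 + 332) + 25*sqrt(-118 + 332)) = -1/478970 - (625 + 6800 + 272*sqrt(214) + 25*sqrt(214)) = -1/478970 - (7425 + 297*sqrt(214)) = -1/478970 + (-7425 - 297*sqrt(214)) = -3556352251/478970 - 297*sqrt(214)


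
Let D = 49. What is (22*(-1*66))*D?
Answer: -71148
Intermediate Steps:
(22*(-1*66))*D = (22*(-1*66))*49 = (22*(-66))*49 = -1452*49 = -71148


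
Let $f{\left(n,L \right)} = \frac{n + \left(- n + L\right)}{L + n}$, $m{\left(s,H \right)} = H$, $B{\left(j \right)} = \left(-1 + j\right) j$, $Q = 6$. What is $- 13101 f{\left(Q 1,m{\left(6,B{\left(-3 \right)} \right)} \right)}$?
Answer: $-8734$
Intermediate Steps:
$B{\left(j \right)} = j \left(-1 + j\right)$
$f{\left(n,L \right)} = \frac{L}{L + n}$ ($f{\left(n,L \right)} = \frac{n + \left(L - n\right)}{L + n} = \frac{L}{L + n}$)
$- 13101 f{\left(Q 1,m{\left(6,B{\left(-3 \right)} \right)} \right)} = - 13101 \frac{\left(-3\right) \left(-1 - 3\right)}{- 3 \left(-1 - 3\right) + 6 \cdot 1} = - 13101 \frac{\left(-3\right) \left(-4\right)}{\left(-3\right) \left(-4\right) + 6} = - 13101 \frac{12}{12 + 6} = - 13101 \cdot \frac{12}{18} = - 13101 \cdot 12 \cdot \frac{1}{18} = \left(-13101\right) \frac{2}{3} = -8734$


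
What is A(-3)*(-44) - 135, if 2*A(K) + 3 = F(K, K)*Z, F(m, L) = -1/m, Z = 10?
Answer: -427/3 ≈ -142.33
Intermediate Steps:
A(K) = -3/2 - 5/K (A(K) = -3/2 + (-1/K*10)/2 = -3/2 + (-10/K)/2 = -3/2 - 5/K)
A(-3)*(-44) - 135 = (-3/2 - 5/(-3))*(-44) - 135 = (-3/2 - 5*(-1/3))*(-44) - 135 = (-3/2 + 5/3)*(-44) - 135 = (1/6)*(-44) - 135 = -22/3 - 135 = -427/3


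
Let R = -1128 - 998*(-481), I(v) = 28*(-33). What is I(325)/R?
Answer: -462/239455 ≈ -0.0019294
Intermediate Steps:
I(v) = -924
R = 478910 (R = -1128 + 480038 = 478910)
I(325)/R = -924/478910 = -924*1/478910 = -462/239455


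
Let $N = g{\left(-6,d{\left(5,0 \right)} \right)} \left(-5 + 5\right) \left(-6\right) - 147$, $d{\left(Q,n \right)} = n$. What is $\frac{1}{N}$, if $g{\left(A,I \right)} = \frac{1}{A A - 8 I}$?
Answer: $- \frac{1}{147} \approx -0.0068027$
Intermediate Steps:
$g{\left(A,I \right)} = \frac{1}{A^{2} - 8 I}$
$N = -147$ ($N = \frac{\left(-5 + 5\right) \left(-6\right)}{\left(-6\right)^{2} - 0} - 147 = \frac{0 \left(-6\right)}{36 + 0} - 147 = \frac{1}{36} \cdot 0 - 147 = 0 - 147 = -147$)
$\frac{1}{N} = \frac{1}{-147} = - \frac{1}{147}$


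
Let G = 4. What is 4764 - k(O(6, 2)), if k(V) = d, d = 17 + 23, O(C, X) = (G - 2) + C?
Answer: 4724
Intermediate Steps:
O(C, X) = 2 + C (O(C, X) = (4 - 2) + C = 2 + C)
d = 40
k(V) = 40
4764 - k(O(6, 2)) = 4764 - 1*40 = 4764 - 40 = 4724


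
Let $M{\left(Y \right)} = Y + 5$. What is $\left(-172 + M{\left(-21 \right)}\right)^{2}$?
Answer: $35344$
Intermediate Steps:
$M{\left(Y \right)} = 5 + Y$
$\left(-172 + M{\left(-21 \right)}\right)^{2} = \left(-172 + \left(5 - 21\right)\right)^{2} = \left(-172 - 16\right)^{2} = \left(-188\right)^{2} = 35344$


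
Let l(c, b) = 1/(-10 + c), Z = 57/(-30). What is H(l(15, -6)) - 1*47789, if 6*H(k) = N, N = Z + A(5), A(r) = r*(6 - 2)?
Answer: -2867159/60 ≈ -47786.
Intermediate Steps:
Z = -19/10 (Z = 57*(-1/30) = -19/10 ≈ -1.9000)
A(r) = 4*r (A(r) = r*4 = 4*r)
N = 181/10 (N = -19/10 + 4*5 = -19/10 + 20 = 181/10 ≈ 18.100)
H(k) = 181/60 (H(k) = (⅙)*(181/10) = 181/60)
H(l(15, -6)) - 1*47789 = 181/60 - 1*47789 = 181/60 - 47789 = -2867159/60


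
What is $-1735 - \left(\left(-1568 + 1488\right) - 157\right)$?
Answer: $-1498$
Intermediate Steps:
$-1735 - \left(\left(-1568 + 1488\right) - 157\right) = -1735 - \left(-80 - 157\right) = -1735 - -237 = -1735 + 237 = -1498$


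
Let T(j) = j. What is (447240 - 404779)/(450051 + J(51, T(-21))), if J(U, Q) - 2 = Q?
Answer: 42461/450032 ≈ 0.094351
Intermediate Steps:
J(U, Q) = 2 + Q
(447240 - 404779)/(450051 + J(51, T(-21))) = (447240 - 404779)/(450051 + (2 - 21)) = 42461/(450051 - 19) = 42461/450032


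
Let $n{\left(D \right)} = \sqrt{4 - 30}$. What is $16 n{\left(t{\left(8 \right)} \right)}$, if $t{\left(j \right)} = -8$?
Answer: $16 i \sqrt{26} \approx 81.584 i$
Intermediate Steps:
$n{\left(D \right)} = i \sqrt{26}$ ($n{\left(D \right)} = \sqrt{-26} = i \sqrt{26}$)
$16 n{\left(t{\left(8 \right)} \right)} = 16 i \sqrt{26}$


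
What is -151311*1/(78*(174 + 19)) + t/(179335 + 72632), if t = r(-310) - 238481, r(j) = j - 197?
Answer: -13907701363/1264370406 ≈ -11.000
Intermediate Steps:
r(j) = -197 + j
t = -238988 (t = (-197 - 310) - 238481 = -507 - 238481 = -238988)
-151311*1/(78*(174 + 19)) + t/(179335 + 72632) = -151311*1/(78*(174 + 19)) - 238988/(179335 + 72632) = -151311/(78*193) - 238988/251967 = -151311/15054 - 238988*1/251967 = -151311*1/15054 - 238988/251967 = -50437/5018 - 238988/251967 = -13907701363/1264370406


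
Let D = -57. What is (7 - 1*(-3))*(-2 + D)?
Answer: -590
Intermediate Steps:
(7 - 1*(-3))*(-2 + D) = (7 - 1*(-3))*(-2 - 57) = (7 + 3)*(-59) = 10*(-59) = -590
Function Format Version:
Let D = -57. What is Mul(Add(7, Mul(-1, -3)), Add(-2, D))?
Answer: -590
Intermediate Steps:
Mul(Add(7, Mul(-1, -3)), Add(-2, D)) = Mul(Add(7, Mul(-1, -3)), Add(-2, -57)) = Mul(Add(7, 3), -59) = Mul(10, -59) = -590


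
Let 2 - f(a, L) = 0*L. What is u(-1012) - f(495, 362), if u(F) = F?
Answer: -1014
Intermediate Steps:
f(a, L) = 2 (f(a, L) = 2 - 0*L = 2 - 1*0 = 2 + 0 = 2)
u(-1012) - f(495, 362) = -1012 - 1*2 = -1012 - 2 = -1014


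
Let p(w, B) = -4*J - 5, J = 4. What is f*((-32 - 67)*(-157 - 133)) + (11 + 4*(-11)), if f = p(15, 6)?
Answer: -602943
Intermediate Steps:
p(w, B) = -21 (p(w, B) = -4*4 - 5 = -16 - 5 = -21)
f = -21
f*((-32 - 67)*(-157 - 133)) + (11 + 4*(-11)) = -21*(-32 - 67)*(-157 - 133) + (11 + 4*(-11)) = -(-2079)*(-290) + (11 - 44) = -21*28710 - 33 = -602910 - 33 = -602943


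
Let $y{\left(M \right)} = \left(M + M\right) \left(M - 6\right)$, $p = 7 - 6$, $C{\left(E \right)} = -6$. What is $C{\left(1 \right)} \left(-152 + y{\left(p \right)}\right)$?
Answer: $972$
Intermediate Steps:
$p = 1$ ($p = 7 - 6 = 1$)
$y{\left(M \right)} = 2 M \left(-6 + M\right)$
$C{\left(1 \right)} \left(-152 + y{\left(p \right)}\right) = - 6 \left(-152 + 2 \cdot 1 \left(-6 + 1\right)\right) = - 6 \left(-152 + 2 \cdot 1 \left(-5\right)\right) = - 6 \left(-152 - 10\right) = \left(-6\right) \left(-162\right) = 972$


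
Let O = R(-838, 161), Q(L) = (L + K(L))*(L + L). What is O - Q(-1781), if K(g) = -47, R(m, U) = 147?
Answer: -6511189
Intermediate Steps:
Q(L) = 2*L*(-47 + L) (Q(L) = (L - 47)*(L + L) = (-47 + L)*(2*L) = 2*L*(-47 + L))
O = 147
O - Q(-1781) = 147 - 2*(-1781)*(-47 - 1781) = 147 - 2*(-1781)*(-1828) = 147 - 1*6511336 = 147 - 6511336 = -6511189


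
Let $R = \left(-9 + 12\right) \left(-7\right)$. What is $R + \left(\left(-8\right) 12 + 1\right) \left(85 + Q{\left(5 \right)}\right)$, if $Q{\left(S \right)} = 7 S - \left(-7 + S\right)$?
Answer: $-11611$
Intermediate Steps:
$R = -21$ ($R = 3 \left(-7\right) = -21$)
$Q{\left(S \right)} = 7 + 6 S$
$R + \left(\left(-8\right) 12 + 1\right) \left(85 + Q{\left(5 \right)}\right) = -21 + \left(\left(-8\right) 12 + 1\right) \left(85 + \left(7 + 6 \cdot 5\right)\right) = -21 + \left(-96 + 1\right) \left(85 + \left(7 + 30\right)\right) = -21 - 95 \left(85 + 37\right) = -21 - 11590 = -11611$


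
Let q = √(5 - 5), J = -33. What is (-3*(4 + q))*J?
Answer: 396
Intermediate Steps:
q = 0 (q = √0 = 0)
(-3*(4 + q))*J = -3*(4 + 0)*(-33) = -3*4*(-33) = -12*(-33) = 396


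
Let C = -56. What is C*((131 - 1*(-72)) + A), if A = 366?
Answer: -31864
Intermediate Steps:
C*((131 - 1*(-72)) + A) = -56*((131 - 1*(-72)) + 366) = -56*((131 + 72) + 366) = -56*(203 + 366) = -56*569 = -31864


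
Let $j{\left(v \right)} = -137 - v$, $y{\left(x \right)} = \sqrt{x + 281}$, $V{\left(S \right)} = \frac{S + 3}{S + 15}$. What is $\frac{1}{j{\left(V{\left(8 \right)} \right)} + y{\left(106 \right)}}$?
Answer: $- \frac{24242}{3264507} - \frac{529 \sqrt{43}}{3264507} \approx -0.0084885$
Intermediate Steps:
$V{\left(S \right)} = \frac{3 + S}{15 + S}$
$y{\left(x \right)} = \sqrt{281 + x}$
$\frac{1}{j{\left(V{\left(8 \right)} \right)} + y{\left(106 \right)}} = \frac{1}{\left(-137 - \frac{3 + 8}{15 + 8}\right) + \sqrt{281 + 106}} = \frac{1}{\left(-137 - \frac{1}{23} \cdot 11\right) + \sqrt{387}} = \frac{1}{\left(-137 - \frac{1}{23} \cdot 11\right) + 3 \sqrt{43}} = \frac{1}{\left(-137 - \frac{11}{23}\right) + 3 \sqrt{43}} = \frac{1}{- \frac{3162}{23} + 3 \sqrt{43}}$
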